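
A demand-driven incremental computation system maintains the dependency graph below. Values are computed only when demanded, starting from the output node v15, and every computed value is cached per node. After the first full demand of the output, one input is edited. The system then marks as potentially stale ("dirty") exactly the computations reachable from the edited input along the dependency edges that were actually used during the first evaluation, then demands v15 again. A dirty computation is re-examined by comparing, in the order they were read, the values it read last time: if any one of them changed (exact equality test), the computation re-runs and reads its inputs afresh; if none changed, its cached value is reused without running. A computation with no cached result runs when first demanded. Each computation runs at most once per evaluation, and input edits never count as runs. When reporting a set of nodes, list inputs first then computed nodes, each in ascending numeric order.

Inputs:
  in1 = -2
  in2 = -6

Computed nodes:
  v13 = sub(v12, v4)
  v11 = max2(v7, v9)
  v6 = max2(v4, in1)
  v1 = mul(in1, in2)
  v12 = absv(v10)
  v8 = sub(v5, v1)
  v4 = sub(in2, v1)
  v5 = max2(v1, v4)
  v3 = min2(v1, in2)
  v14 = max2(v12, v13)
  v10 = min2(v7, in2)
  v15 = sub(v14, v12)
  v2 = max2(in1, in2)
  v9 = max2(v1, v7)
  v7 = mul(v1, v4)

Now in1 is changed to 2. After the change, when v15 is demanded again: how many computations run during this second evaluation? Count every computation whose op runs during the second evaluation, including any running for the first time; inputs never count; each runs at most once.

First evaluation (everything demanded from the output):
  v1 = mul(-2, -6) = 12
  v4 = sub(-6, 12) = -18
  v7 = mul(12, -18) = -216
  v10 = min2(-216, -6) = -216
  v12 = absv(-216) = 216
  v13 = sub(216, -18) = 234
  v14 = max2(216, 234) = 234
  v15 = sub(234, 216) = 18

Propagation after the edit:
  v1: runs — in1 -2->2; result -12.
  v4: runs — v1 12->-12; result 6.
  v7: runs — v1 12->-12; v4 -18->6; result -72.
  v10: runs — v7 -216->-72; result -72.
  v12: runs — v10 -216->-72; result 72.
  v13: runs — v12 216->72; v4 -18->6; result 66.
  v14: runs — v12 216->72; v13 234->66; result 72.
  v15: runs — v14 234->72; v12 216->72; result 0.

Computations that run: v1, v4, v7, v10, v12, v13, v14, v15 — 8 in total.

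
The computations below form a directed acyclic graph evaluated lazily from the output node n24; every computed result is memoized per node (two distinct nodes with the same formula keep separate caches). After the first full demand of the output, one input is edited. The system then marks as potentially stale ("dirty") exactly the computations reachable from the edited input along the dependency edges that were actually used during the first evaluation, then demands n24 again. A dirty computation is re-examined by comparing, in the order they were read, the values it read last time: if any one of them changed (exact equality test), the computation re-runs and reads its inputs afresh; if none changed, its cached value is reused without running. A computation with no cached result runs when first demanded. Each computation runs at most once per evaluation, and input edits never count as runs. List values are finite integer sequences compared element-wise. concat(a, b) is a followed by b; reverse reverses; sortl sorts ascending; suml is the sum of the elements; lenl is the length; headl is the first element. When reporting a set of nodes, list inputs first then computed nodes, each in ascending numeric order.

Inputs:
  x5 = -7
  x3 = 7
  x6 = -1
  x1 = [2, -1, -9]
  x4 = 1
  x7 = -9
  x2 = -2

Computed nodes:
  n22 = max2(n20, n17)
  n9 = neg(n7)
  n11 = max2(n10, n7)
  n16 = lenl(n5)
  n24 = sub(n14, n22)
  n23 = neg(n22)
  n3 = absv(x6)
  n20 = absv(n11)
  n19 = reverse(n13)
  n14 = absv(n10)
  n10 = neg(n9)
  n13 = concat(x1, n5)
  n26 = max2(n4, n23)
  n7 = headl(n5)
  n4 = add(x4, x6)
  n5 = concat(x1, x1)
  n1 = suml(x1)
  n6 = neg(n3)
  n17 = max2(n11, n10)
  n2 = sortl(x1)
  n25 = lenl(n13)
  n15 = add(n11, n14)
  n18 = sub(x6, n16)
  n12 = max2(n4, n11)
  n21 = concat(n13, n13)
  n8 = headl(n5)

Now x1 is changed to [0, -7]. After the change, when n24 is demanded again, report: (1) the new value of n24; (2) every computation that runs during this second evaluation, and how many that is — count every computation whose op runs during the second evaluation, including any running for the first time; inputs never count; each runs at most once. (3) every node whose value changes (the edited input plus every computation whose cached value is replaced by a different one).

Demanding n24 again yields 0.
10 computations run: n5, n7, n9, n10, n11, n14, n17, n20, n22, n24.
The nodes whose values change: x1, n5, n7, n9, n10, n11, n14, n17, n20, n22.

First demand of the output computes:
  n5 = concat([2, -1, -9], [2, -1, -9]) = [2, -1, -9, 2, -1, -9]
  n7 = headl([2, -1, -9, 2, -1, -9]) = 2
  n9 = neg(2) = -2
  n10 = neg(-2) = 2
  n11 = max2(2, 2) = 2
  n14 = absv(2) = 2
  n17 = max2(2, 2) = 2
  n20 = absv(2) = 2
  n22 = max2(2, 2) = 2
  n24 = sub(2, 2) = 0

After the edit, cleaning proceeds:
  n5: a read changed (x1 [2, -1, -9]->[0, -7]; x1 [2, -1, -9]->[0, -7]) — executes, giving [0, -7, 0, -7].
  n7: a read changed (n5 [2, -1, -9, 2, -1, -9]->[0, -7, 0, -7]) — executes, giving 0.
  n9: a read changed (n7 2->0) — executes, giving 0.
  n10: a read changed (n9 -2->0) — executes, giving 0.
  n11: a read changed (n10 2->0; n7 2->0) — executes, giving 0.
  n14: a read changed (n10 2->0) — executes, giving 0.
  n17: a read changed (n11 2->0; n10 2->0) — executes, giving 0.
  n20: a read changed (n11 2->0) — executes, giving 0.
  n22: a read changed (n20 2->0; n17 2->0) — executes, giving 0.
  n24: a read changed (n14 2->0; n22 2->0) — executes, giving 0 — identical to its old value.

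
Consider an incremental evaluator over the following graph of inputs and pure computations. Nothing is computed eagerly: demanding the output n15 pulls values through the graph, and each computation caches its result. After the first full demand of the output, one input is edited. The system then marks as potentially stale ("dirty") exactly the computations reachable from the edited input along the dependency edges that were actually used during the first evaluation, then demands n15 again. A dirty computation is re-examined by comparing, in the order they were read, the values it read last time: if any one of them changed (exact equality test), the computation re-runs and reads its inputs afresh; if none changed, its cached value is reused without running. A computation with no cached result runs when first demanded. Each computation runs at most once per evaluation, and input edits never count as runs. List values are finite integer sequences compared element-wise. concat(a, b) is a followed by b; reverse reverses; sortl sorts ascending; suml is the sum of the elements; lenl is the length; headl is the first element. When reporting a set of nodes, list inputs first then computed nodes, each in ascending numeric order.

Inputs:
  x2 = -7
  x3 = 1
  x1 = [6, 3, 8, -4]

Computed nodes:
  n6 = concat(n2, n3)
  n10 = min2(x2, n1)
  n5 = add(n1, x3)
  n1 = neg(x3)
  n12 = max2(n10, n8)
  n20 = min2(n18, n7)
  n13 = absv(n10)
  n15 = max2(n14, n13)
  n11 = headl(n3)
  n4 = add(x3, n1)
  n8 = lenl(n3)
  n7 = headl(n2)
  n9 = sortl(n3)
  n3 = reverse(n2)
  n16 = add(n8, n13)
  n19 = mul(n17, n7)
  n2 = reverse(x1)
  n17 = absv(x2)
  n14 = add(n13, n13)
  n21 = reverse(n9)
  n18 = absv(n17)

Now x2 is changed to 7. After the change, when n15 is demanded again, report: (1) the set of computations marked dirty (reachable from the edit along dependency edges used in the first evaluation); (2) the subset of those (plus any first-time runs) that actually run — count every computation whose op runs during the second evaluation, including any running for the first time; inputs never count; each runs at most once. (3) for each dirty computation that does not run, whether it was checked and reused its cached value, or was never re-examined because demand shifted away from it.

Dirty set: n10, n13, n14, n15.
Run set: n10, n13, n14, n15 (4 run).
All dirty computations ended up running.

Initial pass — values computed on the first demand:
  n1 = neg(1) = -1
  n10 = min2(-7, -1) = -7
  n13 = absv(-7) = 7
  n14 = add(7, 7) = 14
  n15 = max2(14, 7) = 14

Second demand — change propagation:
  n10: re-runs because x2 -7->7; new result -1.
  n13: re-runs because n10 -7->-1; new result 1.
  n14: re-runs because n13 7->1; n13 7->1; new result 2.
  n15: re-runs because n14 14->2; n13 7->1; new result 2.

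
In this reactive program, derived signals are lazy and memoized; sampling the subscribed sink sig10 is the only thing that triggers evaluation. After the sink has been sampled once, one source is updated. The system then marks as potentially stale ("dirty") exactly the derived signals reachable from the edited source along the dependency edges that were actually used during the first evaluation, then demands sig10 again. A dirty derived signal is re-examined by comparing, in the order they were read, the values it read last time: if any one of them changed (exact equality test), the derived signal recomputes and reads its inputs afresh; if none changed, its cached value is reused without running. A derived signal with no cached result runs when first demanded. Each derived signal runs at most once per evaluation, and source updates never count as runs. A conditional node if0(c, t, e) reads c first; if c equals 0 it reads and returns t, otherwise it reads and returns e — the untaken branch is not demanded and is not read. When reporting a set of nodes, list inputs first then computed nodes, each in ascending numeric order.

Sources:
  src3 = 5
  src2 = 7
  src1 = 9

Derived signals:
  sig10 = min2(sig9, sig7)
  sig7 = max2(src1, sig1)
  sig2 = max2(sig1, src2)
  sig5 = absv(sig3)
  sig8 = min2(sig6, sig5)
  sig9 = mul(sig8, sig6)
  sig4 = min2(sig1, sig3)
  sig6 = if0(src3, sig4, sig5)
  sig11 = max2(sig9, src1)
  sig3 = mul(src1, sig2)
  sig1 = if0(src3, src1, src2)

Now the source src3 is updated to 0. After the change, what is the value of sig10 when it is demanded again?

Demanding sig10 again yields 9.
Note the branch switch — sig4 had no cache and runs now for the first time.

First demand of the output computes:
  sig1 = if0(src3=5 -> else branch src2) = 7
  sig2 = max2(7, 7) = 7
  sig3 = mul(9, 7) = 63
  sig5 = absv(63) = 63
  sig6 = if0(src3=5 -> else branch sig5) = 63
  sig7 = max2(9, 7) = 9
  sig8 = min2(63, 63) = 63
  sig9 = mul(63, 63) = 3969
  sig10 = min2(3969, 9) = 9

After the edit, cleaning proceeds:
  sig1: a read changed (src3 5->0) — executes, giving 9.
  sig2: a read changed (sig1 7->9) — executes, giving 9.
  sig3: a read changed (sig2 7->9) — executes, giving 81.
  sig4: had never run; runs now, result 9.
  sig5: a read changed (sig3 63->81) — executes, giving 81.
  sig6: a read changed (src3 5->0; sig5 63->81) — executes, giving 9.
  sig7: a read changed (sig1 7->9) — executes, giving 9 — identical to its old value.
  sig8: a read changed (sig6 63->9; sig5 63->81) — executes, giving 9.
  sig9: a read changed (sig8 63->9; sig6 63->9) — executes, giving 81.
  sig10: a read changed (sig9 3969->81) — executes, giving 9 — identical to its old value.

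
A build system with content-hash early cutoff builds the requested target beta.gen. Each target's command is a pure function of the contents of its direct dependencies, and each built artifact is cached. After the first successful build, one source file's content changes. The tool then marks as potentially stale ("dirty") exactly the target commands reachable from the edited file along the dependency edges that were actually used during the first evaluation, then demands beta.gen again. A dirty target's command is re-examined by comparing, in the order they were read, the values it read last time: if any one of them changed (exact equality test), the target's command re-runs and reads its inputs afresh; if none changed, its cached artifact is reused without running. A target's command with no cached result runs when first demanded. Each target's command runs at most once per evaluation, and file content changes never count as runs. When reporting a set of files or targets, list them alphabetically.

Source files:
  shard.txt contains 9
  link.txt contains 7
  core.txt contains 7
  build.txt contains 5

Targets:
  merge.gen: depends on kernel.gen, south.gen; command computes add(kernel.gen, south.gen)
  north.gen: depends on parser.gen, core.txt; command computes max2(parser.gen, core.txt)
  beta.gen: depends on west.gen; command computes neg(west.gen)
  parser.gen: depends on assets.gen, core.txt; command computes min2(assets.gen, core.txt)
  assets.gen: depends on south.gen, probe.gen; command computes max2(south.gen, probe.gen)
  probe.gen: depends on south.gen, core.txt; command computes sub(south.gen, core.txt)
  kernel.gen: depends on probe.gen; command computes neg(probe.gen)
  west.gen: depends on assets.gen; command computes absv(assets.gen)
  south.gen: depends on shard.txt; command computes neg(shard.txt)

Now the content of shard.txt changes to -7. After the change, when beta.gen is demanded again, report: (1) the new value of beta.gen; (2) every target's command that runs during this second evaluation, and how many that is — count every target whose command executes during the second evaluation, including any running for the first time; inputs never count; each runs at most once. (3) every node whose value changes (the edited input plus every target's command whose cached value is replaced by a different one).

First evaluation (everything demanded from the output):
  south.gen = neg(9) = -9
  probe.gen = sub(-9, 7) = -16
  assets.gen = max2(-9, -16) = -9
  west.gen = absv(-9) = 9
  beta.gen = neg(9) = -9

Propagation after the edit:
  south.gen: runs — shard.txt 9->-7; result 7.
  probe.gen: runs — south.gen -9->7; result 0.
  assets.gen: runs — south.gen -9->7; probe.gen -16->0; result 7.
  west.gen: runs — assets.gen -9->7; result 7.
  beta.gen: runs — west.gen 9->7; result -7.

New value of beta.gen: -7.
Target commands that run: assets.gen, beta.gen, probe.gen, south.gen, west.gen — 5 in total.
Values that change: assets.gen, beta.gen, probe.gen, shard.txt, south.gen, west.gen.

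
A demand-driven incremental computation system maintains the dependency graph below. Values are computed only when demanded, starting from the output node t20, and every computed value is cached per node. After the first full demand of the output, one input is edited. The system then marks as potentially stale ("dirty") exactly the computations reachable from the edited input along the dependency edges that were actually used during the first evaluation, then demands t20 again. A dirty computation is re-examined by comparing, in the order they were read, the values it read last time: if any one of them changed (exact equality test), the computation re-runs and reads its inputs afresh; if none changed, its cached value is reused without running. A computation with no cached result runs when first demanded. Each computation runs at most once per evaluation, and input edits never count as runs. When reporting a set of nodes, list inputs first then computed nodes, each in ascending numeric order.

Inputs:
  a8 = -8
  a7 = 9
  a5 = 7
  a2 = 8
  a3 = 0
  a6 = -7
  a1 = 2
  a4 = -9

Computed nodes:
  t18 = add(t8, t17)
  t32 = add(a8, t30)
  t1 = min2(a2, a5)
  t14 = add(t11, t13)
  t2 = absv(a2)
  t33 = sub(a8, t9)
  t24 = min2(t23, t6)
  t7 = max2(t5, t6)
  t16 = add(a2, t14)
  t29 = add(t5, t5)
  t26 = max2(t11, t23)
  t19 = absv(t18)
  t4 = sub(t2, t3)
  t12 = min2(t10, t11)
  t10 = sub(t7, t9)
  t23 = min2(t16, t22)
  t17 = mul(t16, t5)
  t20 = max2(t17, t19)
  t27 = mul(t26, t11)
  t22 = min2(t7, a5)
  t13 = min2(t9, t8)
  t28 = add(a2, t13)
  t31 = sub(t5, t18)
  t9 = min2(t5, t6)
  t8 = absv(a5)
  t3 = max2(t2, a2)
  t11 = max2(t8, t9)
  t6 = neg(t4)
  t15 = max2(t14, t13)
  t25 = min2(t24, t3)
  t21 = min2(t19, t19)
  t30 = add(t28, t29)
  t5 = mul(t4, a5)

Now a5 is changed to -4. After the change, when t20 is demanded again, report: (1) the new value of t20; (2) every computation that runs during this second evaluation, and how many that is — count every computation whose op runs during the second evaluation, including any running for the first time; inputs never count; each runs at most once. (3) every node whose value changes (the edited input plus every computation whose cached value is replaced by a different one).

New value of t20: 4.
Computations that run: t5, t8, t11, t13, t14, t16, t17, t18, t19, t20 — 10 in total.
Values that change: a5, t8, t11, t14, t16, t18, t19, t20.
Key observation: the cutoff stops propagation at t9 — its inputs' values are unchanged, so it reuses its cache.

First evaluation (everything demanded from the output):
  t2 = absv(8) = 8
  t3 = max2(8, 8) = 8
  t4 = sub(8, 8) = 0
  t5 = mul(0, 7) = 0
  t6 = neg(0) = 0
  t8 = absv(7) = 7
  t9 = min2(0, 0) = 0
  t11 = max2(7, 0) = 7
  t13 = min2(0, 7) = 0
  t14 = add(7, 0) = 7
  t16 = add(8, 7) = 15
  t17 = mul(15, 0) = 0
  t18 = add(7, 0) = 7
  t19 = absv(7) = 7
  t20 = max2(0, 7) = 7

Propagation after the edit:
  t5: runs — a5 7->-4; result 0 (same value as before).
  t8: runs — a5 7->-4; result 4.
  t9: checked — values it read are unchanged (t5 unchanged, t6 unchanged); reused cached 0 without running.
  t11: runs — t8 7->4; result 4.
  t13: runs — t8 7->4; result 0 (same value as before).
  t14: runs — t11 7->4; result 4.
  t16: runs — t14 7->4; result 12.
  t17: runs — t16 15->12; result 0 (same value as before).
  t18: runs — t8 7->4; result 4.
  t19: runs — t18 7->4; result 4.
  t20: runs — t19 7->4; result 4.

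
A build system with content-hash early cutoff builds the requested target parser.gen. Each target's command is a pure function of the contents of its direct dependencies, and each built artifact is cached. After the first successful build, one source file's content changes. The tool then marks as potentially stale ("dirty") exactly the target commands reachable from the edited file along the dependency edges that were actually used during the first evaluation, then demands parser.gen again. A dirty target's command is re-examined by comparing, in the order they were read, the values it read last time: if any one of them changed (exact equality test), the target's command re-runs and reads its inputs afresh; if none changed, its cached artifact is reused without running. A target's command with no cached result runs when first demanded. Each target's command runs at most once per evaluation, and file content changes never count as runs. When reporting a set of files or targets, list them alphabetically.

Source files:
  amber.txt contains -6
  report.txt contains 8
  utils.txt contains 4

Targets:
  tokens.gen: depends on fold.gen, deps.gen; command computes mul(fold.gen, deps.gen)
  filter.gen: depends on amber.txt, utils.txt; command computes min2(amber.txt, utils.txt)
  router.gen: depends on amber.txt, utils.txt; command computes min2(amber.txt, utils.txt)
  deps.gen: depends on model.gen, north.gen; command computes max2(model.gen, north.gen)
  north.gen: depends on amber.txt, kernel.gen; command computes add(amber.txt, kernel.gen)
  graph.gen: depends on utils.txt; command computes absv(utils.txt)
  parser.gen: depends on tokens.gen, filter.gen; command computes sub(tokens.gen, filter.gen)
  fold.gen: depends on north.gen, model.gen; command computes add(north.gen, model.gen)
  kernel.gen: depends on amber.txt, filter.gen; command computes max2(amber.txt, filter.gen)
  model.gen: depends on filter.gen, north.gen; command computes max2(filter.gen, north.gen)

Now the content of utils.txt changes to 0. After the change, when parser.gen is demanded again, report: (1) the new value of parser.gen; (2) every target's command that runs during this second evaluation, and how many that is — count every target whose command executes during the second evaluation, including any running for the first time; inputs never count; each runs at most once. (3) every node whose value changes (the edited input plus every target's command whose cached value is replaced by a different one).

New value of parser.gen: 114.
Target commands that run: filter.gen — 1 in total.
Values that change: utils.txt.
Key observation: the change is absorbed at filter.gen — it re-runs but produces the same value, and the output's value is unchanged.

First evaluation (everything demanded from the output):
  filter.gen = min2(-6, 4) = -6
  kernel.gen = max2(-6, -6) = -6
  north.gen = add(-6, -6) = -12
  model.gen = max2(-6, -12) = -6
  deps.gen = max2(-6, -12) = -6
  fold.gen = add(-12, -6) = -18
  tokens.gen = mul(-18, -6) = 108
  parser.gen = sub(108, -6) = 114

Propagation after the edit:
  filter.gen: runs — utils.txt 4->0; result -6 (same value as before).
  kernel.gen: checked — values it read are unchanged (amber.txt unchanged, filter.gen unchanged); reused cached -6 without running.
  north.gen: checked — values it read are unchanged (amber.txt unchanged, kernel.gen unchanged); reused cached -12 without running.
  model.gen: checked — values it read are unchanged (filter.gen unchanged, north.gen unchanged); reused cached -6 without running.
  deps.gen: checked — values it read are unchanged (model.gen unchanged, north.gen unchanged); reused cached -6 without running.
  fold.gen: checked — values it read are unchanged (north.gen unchanged, model.gen unchanged); reused cached -18 without running.
  tokens.gen: checked — values it read are unchanged (fold.gen unchanged, deps.gen unchanged); reused cached 108 without running.
  parser.gen: checked — values it read are unchanged (tokens.gen unchanged, filter.gen unchanged); reused cached 114 without running.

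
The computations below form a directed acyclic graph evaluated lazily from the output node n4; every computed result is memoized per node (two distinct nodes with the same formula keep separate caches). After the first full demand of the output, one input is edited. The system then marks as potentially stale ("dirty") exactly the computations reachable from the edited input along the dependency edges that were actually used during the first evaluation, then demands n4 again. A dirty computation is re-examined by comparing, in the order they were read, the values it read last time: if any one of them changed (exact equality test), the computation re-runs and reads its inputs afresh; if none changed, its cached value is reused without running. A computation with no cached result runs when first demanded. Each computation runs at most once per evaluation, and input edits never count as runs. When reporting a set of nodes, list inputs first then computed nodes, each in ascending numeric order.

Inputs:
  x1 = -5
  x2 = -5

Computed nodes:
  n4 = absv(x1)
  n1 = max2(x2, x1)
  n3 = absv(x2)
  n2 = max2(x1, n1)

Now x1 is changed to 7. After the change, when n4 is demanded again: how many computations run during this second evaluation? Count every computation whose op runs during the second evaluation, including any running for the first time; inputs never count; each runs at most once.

First demand of the output computes:
  n4 = absv(-5) = 5

After the edit, cleaning proceeds:
  n4: a read changed (x1 -5->7) — executes, giving 7.

1 computations run: n4.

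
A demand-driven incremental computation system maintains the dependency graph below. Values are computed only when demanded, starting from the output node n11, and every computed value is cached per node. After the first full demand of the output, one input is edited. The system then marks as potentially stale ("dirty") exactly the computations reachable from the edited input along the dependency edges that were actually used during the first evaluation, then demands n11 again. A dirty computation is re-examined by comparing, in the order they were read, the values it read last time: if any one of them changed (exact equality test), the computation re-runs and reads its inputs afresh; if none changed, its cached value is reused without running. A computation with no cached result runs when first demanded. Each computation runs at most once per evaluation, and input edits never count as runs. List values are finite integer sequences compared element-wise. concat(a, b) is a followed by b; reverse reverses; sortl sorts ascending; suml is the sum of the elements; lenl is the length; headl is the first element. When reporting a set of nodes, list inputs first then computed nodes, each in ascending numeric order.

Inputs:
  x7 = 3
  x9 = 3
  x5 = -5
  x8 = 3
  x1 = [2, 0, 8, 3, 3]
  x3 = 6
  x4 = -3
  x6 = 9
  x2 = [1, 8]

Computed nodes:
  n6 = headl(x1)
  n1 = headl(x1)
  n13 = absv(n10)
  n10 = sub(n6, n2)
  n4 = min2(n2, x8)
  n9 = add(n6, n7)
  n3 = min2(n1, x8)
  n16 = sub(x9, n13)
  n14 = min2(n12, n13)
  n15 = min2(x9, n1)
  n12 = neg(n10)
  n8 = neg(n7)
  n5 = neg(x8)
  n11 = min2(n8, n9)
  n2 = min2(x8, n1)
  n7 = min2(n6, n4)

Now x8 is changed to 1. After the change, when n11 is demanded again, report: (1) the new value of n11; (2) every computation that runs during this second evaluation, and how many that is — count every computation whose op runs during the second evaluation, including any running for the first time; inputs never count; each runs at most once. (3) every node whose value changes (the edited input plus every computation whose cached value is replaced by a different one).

New value of n11: -1.
Computations that run: n2, n4, n7, n8, n9, n11 — 6 in total.
Values that change: x8, n2, n4, n7, n8, n9, n11.

First evaluation (everything demanded from the output):
  n1 = headl([2, 0, 8, 3, 3]) = 2
  n2 = min2(3, 2) = 2
  n4 = min2(2, 3) = 2
  n6 = headl([2, 0, 8, 3, 3]) = 2
  n7 = min2(2, 2) = 2
  n8 = neg(2) = -2
  n9 = add(2, 2) = 4
  n11 = min2(-2, 4) = -2

Propagation after the edit:
  n2: runs — x8 3->1; result 1.
  n4: runs — n2 2->1; x8 3->1; result 1.
  n7: runs — n4 2->1; result 1.
  n8: runs — n7 2->1; result -1.
  n9: runs — n7 2->1; result 3.
  n11: runs — n8 -2->-1; n9 4->3; result -1.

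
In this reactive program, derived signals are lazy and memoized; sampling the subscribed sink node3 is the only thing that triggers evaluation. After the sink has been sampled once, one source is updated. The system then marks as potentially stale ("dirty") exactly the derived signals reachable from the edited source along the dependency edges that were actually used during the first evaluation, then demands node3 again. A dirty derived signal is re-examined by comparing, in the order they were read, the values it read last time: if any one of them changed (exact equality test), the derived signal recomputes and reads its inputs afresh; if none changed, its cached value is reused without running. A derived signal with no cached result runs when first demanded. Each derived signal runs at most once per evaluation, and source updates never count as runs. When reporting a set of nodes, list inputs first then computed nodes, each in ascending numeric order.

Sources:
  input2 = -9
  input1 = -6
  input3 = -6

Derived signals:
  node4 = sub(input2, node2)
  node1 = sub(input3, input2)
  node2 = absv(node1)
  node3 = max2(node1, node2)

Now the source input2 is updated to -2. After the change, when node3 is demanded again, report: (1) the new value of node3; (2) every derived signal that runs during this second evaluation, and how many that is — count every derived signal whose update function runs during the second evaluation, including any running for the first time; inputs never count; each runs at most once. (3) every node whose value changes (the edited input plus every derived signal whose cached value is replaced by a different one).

Demanding node3 again yields 4.
3 derived signals run: node1, node2, node3.
The nodes whose values change: input2, node1, node2, node3.

First demand of the output computes:
  node1 = sub(-6, -9) = 3
  node2 = absv(3) = 3
  node3 = max2(3, 3) = 3

After the edit, cleaning proceeds:
  node1: a read changed (input2 -9->-2) — executes, giving -4.
  node2: a read changed (node1 3->-4) — executes, giving 4.
  node3: a read changed (node1 3->-4; node2 3->4) — executes, giving 4.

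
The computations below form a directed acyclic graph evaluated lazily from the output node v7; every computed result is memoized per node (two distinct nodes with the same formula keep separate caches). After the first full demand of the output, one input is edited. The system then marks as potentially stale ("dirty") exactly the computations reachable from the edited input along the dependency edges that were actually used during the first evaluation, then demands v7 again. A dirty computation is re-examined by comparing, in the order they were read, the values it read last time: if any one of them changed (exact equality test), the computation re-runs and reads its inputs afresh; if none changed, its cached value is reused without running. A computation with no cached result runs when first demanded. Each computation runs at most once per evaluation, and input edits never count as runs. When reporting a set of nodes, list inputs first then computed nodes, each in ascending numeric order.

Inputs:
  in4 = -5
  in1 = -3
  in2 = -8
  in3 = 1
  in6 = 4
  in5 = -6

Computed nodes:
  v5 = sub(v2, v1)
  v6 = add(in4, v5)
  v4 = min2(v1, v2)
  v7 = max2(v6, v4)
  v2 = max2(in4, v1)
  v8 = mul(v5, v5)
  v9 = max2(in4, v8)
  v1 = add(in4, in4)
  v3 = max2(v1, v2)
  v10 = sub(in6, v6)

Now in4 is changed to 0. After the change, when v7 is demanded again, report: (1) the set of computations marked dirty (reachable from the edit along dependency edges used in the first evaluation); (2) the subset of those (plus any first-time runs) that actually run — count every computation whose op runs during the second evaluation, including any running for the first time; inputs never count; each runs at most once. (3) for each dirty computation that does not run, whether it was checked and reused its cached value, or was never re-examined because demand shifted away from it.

First demand of the output computes:
  v1 = add(-5, -5) = -10
  v2 = max2(-5, -10) = -5
  v4 = min2(-10, -5) = -10
  v5 = sub(-5, -10) = 5
  v6 = add(-5, 5) = 0
  v7 = max2(0, -10) = 0

After the edit, cleaning proceeds:
  v1: a read changed (in4 -5->0; in4 -5->0) — executes, giving 0.
  v2: a read changed (in4 -5->0; v1 -10->0) — executes, giving 0.
  v4: a read changed (v1 -10->0; v2 -5->0) — executes, giving 0.
  v5: a read changed (v2 -5->0; v1 -10->0) — executes, giving 0.
  v6: a read changed (in4 -5->0; v5 5->0) — executes, giving 0 — identical to its old value.
  v7: a read changed (v4 -10->0) — executes, giving 0 — identical to its old value.

The edit dirties: v1, v2, v4, v5, v6, v7.
6 computations run: v1, v2, v4, v5, v6, v7.
No dirty computation escaped a run.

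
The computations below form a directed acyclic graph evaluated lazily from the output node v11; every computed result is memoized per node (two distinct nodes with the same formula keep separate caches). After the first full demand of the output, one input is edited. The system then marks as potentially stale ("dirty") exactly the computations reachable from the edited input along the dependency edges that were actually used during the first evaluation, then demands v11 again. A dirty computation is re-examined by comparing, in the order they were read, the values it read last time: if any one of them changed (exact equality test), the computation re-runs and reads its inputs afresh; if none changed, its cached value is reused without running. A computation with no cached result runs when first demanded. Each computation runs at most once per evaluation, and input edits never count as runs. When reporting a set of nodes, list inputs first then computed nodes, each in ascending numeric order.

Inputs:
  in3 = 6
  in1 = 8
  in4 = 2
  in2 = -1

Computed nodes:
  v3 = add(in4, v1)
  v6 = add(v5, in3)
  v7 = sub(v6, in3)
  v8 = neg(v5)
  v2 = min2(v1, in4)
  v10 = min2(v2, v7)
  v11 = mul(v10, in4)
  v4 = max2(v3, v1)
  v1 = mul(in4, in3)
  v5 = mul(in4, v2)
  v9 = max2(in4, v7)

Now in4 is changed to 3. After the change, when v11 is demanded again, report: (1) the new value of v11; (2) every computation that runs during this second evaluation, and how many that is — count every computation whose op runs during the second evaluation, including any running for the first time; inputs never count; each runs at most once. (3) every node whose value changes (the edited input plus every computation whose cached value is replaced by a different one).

First demand of the output computes:
  v1 = mul(2, 6) = 12
  v2 = min2(12, 2) = 2
  v5 = mul(2, 2) = 4
  v6 = add(4, 6) = 10
  v7 = sub(10, 6) = 4
  v10 = min2(2, 4) = 2
  v11 = mul(2, 2) = 4

After the edit, cleaning proceeds:
  v1: a read changed (in4 2->3) — executes, giving 18.
  v2: a read changed (v1 12->18; in4 2->3) — executes, giving 3.
  v5: a read changed (in4 2->3; v2 2->3) — executes, giving 9.
  v6: a read changed (v5 4->9) — executes, giving 15.
  v7: a read changed (v6 10->15) — executes, giving 9.
  v10: a read changed (v2 2->3; v7 4->9) — executes, giving 3.
  v11: a read changed (v10 2->3; in4 2->3) — executes, giving 9.

Demanding v11 again yields 9.
7 computations run: v1, v2, v5, v6, v7, v10, v11.
The nodes whose values change: in4, v1, v2, v5, v6, v7, v10, v11.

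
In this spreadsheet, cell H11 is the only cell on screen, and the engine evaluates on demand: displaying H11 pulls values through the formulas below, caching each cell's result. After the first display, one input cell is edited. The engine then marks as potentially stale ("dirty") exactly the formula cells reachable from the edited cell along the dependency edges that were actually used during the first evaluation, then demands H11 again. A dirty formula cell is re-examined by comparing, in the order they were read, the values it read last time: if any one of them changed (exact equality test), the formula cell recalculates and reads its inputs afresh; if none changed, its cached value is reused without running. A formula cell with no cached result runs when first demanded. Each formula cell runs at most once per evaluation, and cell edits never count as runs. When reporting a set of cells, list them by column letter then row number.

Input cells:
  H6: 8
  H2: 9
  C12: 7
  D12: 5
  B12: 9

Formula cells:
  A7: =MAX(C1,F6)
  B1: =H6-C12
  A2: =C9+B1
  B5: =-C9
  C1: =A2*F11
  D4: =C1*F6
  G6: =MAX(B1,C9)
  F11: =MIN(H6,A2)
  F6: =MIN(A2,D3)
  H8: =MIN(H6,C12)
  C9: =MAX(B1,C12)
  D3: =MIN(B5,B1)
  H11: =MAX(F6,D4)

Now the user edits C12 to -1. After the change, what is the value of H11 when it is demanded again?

H11 now evaluates to -9.

Initial pass — values computed on the first demand:
  B1 = 8 - 7 = 1
  C9 = MAX(1, 7) = 7
  A2 = 7 + 1 = 8
  B5 = -(7) = -7
  D3 = MIN(-7, 1) = -7
  F6 = MIN(8, -7) = -7
  F11 = MIN(8, 8) = 8
  C1 = 8 * 8 = 64
  D4 = 64 * -7 = -448
  H11 = MAX(-7, -448) = -7

Second demand — change propagation:
  B1: re-runs because C12 7->-1; new result 9.
  C9: re-runs because B1 1->9; C12 7->-1; new result 9.
  A2: re-runs because C9 7->9; B1 1->9; new result 18.
  B5: re-runs because C9 7->9; new result -9.
  D3: re-runs because B5 -7->-9; B1 1->9; new result -9.
  F6: re-runs because A2 8->18; D3 -7->-9; new result -9.
  F11: re-runs because A2 8->18; new result 8 (unchanged).
  C1: re-runs because A2 8->18; new result 144.
  D4: re-runs because C1 64->144; F6 -7->-9; new result -1296.
  H11: re-runs because F6 -7->-9; D4 -448->-1296; new result -9.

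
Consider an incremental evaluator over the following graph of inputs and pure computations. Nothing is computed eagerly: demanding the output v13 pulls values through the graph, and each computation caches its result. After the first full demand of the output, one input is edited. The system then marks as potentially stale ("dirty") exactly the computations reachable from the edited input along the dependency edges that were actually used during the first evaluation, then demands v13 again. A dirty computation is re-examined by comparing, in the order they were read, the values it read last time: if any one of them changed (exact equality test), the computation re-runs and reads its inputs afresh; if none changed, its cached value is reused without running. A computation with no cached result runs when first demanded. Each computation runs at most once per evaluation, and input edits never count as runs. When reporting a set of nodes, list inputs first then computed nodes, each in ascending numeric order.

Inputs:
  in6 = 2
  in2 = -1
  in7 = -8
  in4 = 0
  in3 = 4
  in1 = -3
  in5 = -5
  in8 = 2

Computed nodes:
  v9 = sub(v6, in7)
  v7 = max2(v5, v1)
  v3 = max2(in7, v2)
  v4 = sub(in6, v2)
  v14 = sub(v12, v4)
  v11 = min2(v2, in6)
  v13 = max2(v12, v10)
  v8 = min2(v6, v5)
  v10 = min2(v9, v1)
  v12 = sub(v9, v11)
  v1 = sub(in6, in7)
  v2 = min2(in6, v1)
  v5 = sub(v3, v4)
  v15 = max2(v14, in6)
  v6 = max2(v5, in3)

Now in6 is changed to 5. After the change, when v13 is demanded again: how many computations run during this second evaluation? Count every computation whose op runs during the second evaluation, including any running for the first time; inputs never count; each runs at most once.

Initial pass — values computed on the first demand:
  v1 = sub(2, -8) = 10
  v2 = min2(2, 10) = 2
  v3 = max2(-8, 2) = 2
  v4 = sub(2, 2) = 0
  v5 = sub(2, 0) = 2
  v6 = max2(2, 4) = 4
  v9 = sub(4, -8) = 12
  v10 = min2(12, 10) = 10
  v11 = min2(2, 2) = 2
  v12 = sub(12, 2) = 10
  v13 = max2(10, 10) = 10

Second demand — change propagation:
  v1: re-runs because in6 2->5; new result 13.
  v2: re-runs because in6 2->5; v1 10->13; new result 5.
  v3: re-runs because v2 2->5; new result 5.
  v4: re-runs because in6 2->5; v2 2->5; new result 0 (unchanged).
  v5: re-runs because v3 2->5; new result 5.
  v6: re-runs because v5 2->5; new result 5.
  v9: re-runs because v6 4->5; new result 13.
  v10: re-runs because v9 12->13; v1 10->13; new result 13.
  v11: re-runs because v2 2->5; in6 2->5; new result 5.
  v12: re-runs because v9 12->13; v11 2->5; new result 8.
  v13: re-runs because v12 10->8; v10 10->13; new result 13.

Run set: v1, v2, v3, v4, v5, v6, v9, v10, v11, v12, v13 (11 run).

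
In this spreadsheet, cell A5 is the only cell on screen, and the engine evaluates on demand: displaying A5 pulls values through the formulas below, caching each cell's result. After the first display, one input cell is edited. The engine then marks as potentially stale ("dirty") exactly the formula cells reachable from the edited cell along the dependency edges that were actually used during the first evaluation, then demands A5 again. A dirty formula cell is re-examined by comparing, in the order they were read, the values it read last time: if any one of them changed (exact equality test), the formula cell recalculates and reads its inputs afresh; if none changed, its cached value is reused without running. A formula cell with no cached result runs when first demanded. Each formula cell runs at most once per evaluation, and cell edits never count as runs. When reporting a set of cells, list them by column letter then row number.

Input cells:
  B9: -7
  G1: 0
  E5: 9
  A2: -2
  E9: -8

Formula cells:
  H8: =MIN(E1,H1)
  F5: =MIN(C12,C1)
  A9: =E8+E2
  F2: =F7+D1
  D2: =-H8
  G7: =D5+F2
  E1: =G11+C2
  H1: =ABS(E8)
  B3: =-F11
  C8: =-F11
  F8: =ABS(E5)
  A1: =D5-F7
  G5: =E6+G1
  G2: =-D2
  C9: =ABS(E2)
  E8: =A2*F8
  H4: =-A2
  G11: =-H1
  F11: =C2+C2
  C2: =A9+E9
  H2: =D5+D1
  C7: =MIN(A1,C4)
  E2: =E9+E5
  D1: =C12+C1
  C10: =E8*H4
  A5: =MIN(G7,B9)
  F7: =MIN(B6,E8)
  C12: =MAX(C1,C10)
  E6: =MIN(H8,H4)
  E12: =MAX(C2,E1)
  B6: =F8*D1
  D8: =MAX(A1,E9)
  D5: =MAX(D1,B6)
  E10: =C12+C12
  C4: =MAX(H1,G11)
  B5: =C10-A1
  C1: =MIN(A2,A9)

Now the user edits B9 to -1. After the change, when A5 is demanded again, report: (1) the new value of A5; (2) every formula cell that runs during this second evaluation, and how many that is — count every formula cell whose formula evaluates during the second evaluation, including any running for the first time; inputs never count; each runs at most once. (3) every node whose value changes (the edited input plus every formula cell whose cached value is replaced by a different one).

A5 now evaluates to -374.
Run set: A5 (1 run).
Changed values: B9.

Initial pass — values computed on the first demand:
  E2 = -8 + 9 = 1
  F8 = ABS(9) = 9
  E8 = -2 * 9 = -18
  A9 = -18 + 1 = -17
  C1 = MIN(-2, -17) = -17
  H4 = -(-2) = 2
  C10 = -18 * 2 = -36
  C12 = MAX(-17, -36) = -17
  D1 = -17 + -17 = -34
  B6 = 9 * -34 = -306
  D5 = MAX(-34, -306) = -34
  F7 = MIN(-306, -18) = -306
  F2 = -306 + -34 = -340
  G7 = -34 + -340 = -374
  A5 = MIN(-374, -7) = -374

Second demand — change propagation:
  A5: re-runs because B9 -7->-1; new result -374 (unchanged).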